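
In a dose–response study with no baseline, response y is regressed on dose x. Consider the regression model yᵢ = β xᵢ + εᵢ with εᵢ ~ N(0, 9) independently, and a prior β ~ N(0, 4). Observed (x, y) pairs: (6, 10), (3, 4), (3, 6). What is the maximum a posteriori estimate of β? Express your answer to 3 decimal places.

log p(β | y) = −Σ(yᵢ − βxᵢ)²/(2·9) − β²/(2·4) + const.
Setting the derivative to zero: Σxᵢ(yᵢ − βxᵢ)/9 − β/4 = 0, so β = Σxᵢyᵢ / (Σxᵢ² + σ²/τ²).
Σxᵢyᵢ = 6·10 + 3·4 + 3·6 = 90; Σxᵢ² = 54; σ²/τ² = 2.25.
β̂_MAP = 90 / (54 + 2.25) = 90/56.25 ≈ 1.600.

β̂_MAP = 1.600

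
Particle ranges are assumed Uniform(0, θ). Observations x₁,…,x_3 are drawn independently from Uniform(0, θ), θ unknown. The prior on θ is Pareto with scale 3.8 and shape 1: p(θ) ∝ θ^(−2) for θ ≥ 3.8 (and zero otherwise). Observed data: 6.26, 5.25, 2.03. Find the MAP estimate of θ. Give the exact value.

The Uniform(0, θ) likelihood is θ^(−n) for θ ≥ max(xᵢ), zero otherwise. Here max(xᵢ) = 6.26.
Posterior ∝ θ^(−2) · θ^(−3) = θ^(−5) on θ ≥ max(3.8, 6.26) = 6.26.
This density is strictly decreasing in θ, so the posterior mode lies at the lower boundary of the support.

θ̂_MAP = 6.26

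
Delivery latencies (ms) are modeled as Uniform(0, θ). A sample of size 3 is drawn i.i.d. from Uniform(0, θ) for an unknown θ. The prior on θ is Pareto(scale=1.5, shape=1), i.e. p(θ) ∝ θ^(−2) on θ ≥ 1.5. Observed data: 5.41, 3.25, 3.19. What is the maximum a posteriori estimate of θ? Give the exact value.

θ̂_MAP = 5.41

The Uniform(0, θ) likelihood is θ^(−n) for θ ≥ max(xᵢ), zero otherwise. Here max(xᵢ) = 5.41.
Posterior ∝ θ^(−2) · θ^(−3) = θ^(−5) on θ ≥ max(1.5, 5.41) = 5.41.
This density is strictly decreasing in θ, so the posterior mode lies at the lower boundary of the support.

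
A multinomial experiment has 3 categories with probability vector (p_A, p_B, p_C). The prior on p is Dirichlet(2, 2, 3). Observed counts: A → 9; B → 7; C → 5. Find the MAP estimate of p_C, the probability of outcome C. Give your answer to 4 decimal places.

The posterior is Dirichlet(αᵢ + nᵢ) = Dirichlet(11, 9, 8).
For a Dirichlet(a₁,…,a_K) with all aᵢ > 1, the mode has j-th component (aⱼ − 1)/(Σaᵢ − K).
Here Σaᵢ = 28 and K = 3, so p_C = (8 − 1)/(28 − 3) = 7/25 ≈ 0.2800.

MAP estimate of p_C = 0.2800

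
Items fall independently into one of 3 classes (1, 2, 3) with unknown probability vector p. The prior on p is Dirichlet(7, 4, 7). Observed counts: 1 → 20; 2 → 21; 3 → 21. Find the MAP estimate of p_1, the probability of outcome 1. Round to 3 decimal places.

MAP estimate: 0.338

The posterior is Dirichlet(αᵢ + nᵢ) = Dirichlet(27, 25, 28).
For a Dirichlet(a₁,…,a_K) with all aᵢ > 1, the mode has j-th component (aⱼ − 1)/(Σaᵢ − K).
Here Σaᵢ = 80 and K = 3, so p_1 = (27 − 1)/(80 − 3) = 26/77 ≈ 0.338.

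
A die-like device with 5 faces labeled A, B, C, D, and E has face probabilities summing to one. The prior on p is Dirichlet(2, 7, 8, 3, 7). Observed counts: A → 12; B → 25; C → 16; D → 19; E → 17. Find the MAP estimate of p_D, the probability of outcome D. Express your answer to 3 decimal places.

The posterior is Dirichlet(αᵢ + nᵢ) = Dirichlet(14, 32, 24, 22, 24).
For a Dirichlet(a₁,…,a_K) with all aᵢ > 1, the mode has j-th component (aⱼ − 1)/(Σaᵢ − K).
Here Σaᵢ = 116 and K = 5, so p_D = (22 − 1)/(116 − 5) = 21/111 ≈ 0.189.

MAP estimate of p_D = 0.189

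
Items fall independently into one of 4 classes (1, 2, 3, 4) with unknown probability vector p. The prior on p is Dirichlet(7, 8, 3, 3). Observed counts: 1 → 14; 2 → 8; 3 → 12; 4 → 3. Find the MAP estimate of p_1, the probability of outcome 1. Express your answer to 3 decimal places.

MAP estimate: 0.370

The posterior is Dirichlet(αᵢ + nᵢ) = Dirichlet(21, 16, 15, 6).
For a Dirichlet(a₁,…,a_K) with all aᵢ > 1, the mode has j-th component (aⱼ − 1)/(Σaᵢ − K).
Here Σaᵢ = 58 and K = 4, so p_1 = (21 − 1)/(58 − 4) = 20/54 ≈ 0.370.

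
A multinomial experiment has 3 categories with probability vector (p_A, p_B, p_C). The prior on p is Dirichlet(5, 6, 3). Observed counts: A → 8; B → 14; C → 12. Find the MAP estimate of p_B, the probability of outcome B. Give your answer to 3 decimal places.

The posterior is Dirichlet(αᵢ + nᵢ) = Dirichlet(13, 20, 15).
For a Dirichlet(a₁,…,a_K) with all aᵢ > 1, the mode has j-th component (aⱼ − 1)/(Σaᵢ − K).
Here Σaᵢ = 48 and K = 3, so p_B = (20 − 1)/(48 − 3) = 19/45 ≈ 0.422.

MAP estimate of p_B = 0.422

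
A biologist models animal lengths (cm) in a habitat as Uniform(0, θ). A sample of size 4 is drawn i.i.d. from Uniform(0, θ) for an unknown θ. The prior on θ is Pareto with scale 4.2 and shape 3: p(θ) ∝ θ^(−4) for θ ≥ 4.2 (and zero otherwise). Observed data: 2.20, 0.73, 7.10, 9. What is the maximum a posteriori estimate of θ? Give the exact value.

θ̂_MAP = 9

The Uniform(0, θ) likelihood is θ^(−n) for θ ≥ max(xᵢ), zero otherwise. Here max(xᵢ) = 9.
Posterior ∝ θ^(−4) · θ^(−4) = θ^(−8) on θ ≥ max(4.2, 9) = 9.
This density is strictly decreasing in θ, so the posterior mode lies at the lower boundary of the support.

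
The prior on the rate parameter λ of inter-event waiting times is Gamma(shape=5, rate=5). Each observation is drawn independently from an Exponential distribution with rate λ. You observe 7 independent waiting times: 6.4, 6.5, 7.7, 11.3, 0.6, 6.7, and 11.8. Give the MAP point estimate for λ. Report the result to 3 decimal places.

λ̂_MAP = 0.196

The Exponential(rate=λ) likelihood is ∝ λ^n e^(−λΣtᵢ). Here n = 7 and Σtᵢ = 6.4 + 6.5 + 7.7 + 11.3 + 0.6 + 6.7 + 11.8 = 51.
Posterior ∝ λ^4e^(−5λ) · λ^7e^(−51λ) = λ^11e^(−56λ), i.e. Gamma(12, 56).
Mode = (a−1)/b = 11/56 ≈ 0.196.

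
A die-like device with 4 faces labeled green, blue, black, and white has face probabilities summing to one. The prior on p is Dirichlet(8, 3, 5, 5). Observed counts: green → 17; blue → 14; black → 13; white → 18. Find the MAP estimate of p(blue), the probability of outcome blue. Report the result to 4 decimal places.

The posterior is Dirichlet(αᵢ + nᵢ) = Dirichlet(25, 17, 18, 23).
For a Dirichlet(a₁,…,a_K) with all aᵢ > 1, the mode has j-th component (aⱼ − 1)/(Σaᵢ − K).
Here Σaᵢ = 83 and K = 4, so p(blue) = (17 − 1)/(83 − 4) = 16/79 ≈ 0.2025.

MAP estimate of p(blue) = 0.2025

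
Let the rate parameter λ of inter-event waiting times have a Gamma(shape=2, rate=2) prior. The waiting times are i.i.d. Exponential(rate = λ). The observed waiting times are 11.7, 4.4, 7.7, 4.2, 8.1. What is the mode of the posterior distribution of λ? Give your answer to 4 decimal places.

The Exponential(rate=λ) likelihood is ∝ λ^n e^(−λΣtᵢ). Here n = 5 and Σtᵢ = 11.7 + 4.4 + 7.7 + 4.2 + 8.1 = 36.1.
Posterior ∝ λe^(−2λ) · λ^5e^(−36.1λ) = λ^6e^(−38.1λ), i.e. Gamma(7, 38.1).
Mode = (a−1)/b = 6/38.1 ≈ 0.1575.

λ̂_MAP = 0.1575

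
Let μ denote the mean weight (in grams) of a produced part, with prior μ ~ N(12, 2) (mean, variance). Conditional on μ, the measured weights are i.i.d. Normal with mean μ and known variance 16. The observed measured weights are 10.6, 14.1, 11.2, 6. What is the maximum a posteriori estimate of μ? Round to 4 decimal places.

μ̂_MAP = 11.4917

n = 4; x̄ = (10.6 + 14.1 + 11.2 + 6)/4 = 41.9/4 = 10.475.
For a Normal prior and Normal likelihood with known variance, the posterior is Normal; its mode equals its mean, the precision-weighted average.
Prior precision 1/σ₀² = 1/2 = 0.5; data precision n/σ² = 4/16 = 0.25.
μ̂ = (0.5·12 + 0.25·10.475) / (0.5 + 0.25) = 8.61875/0.75 = 1379/120 ≈ 11.4917.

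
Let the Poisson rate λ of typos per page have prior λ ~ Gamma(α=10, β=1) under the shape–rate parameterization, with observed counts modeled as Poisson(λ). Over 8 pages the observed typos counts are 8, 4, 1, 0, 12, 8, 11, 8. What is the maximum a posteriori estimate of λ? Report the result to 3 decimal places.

λ̂_MAP = 6.778

Σxᵢ = 8+4+1+0+12+8+11+8 = 52, with n = 8.
Posterior ∝ λ^9e^(−1λ) · λ^52e^(−8λ) = λ^61e^(−9λ), i.e. Gamma(shape=62, rate=9).
The mode of a Gamma(a, b) with a ≥ 1 (shape–rate) is (a−1)/b = 61/9 ≈ 6.778.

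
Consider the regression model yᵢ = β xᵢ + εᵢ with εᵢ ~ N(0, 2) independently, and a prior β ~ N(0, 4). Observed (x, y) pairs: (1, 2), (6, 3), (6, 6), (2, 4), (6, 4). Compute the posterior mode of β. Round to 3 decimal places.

β̂_MAP = 0.775

log p(β | y) = −Σ(yᵢ − βxᵢ)²/(2·2) − β²/(2·4) + const.
Setting the derivative to zero: Σxᵢ(yᵢ − βxᵢ)/2 − β/4 = 0, so β = Σxᵢyᵢ / (Σxᵢ² + σ²/τ²).
Σxᵢyᵢ = 1·2 + 6·3 + 6·6 + 2·4 + 6·4 = 88; Σxᵢ² = 113; σ²/τ² = 0.5.
β̂_MAP = 88 / (113 + 0.5) = 88/113.5 ≈ 0.775.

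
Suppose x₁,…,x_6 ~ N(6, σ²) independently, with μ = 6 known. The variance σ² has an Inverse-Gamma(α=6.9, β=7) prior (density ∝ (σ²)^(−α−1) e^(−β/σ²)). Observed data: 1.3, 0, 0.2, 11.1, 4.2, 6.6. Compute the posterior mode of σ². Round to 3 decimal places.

σ̂²_MAP = 6.208

Sum of squared deviations about the known mean: SS = (1.3−6)² + (0−6)² + (0.2−6)² + (11.1−6)² + (4.2−6)² + (6.6−6)² = 121.34.
The Normal likelihood contributes (σ²)^(−n/2) exp(−SS/(2σ²)), so the posterior is Inverse-Gamma(α + n/2, β + SS/2) = Inverse-Gamma(9.9, 67.67).
The mode of Inverse-Gamma(a, b) is b/(a+1) = 67.67/10.9 ≈ 6.208.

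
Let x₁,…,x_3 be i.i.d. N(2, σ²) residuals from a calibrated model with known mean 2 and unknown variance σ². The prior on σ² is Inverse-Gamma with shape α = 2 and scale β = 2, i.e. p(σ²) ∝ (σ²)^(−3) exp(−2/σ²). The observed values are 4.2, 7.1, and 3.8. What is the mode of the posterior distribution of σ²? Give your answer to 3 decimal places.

Sum of squared deviations about the known mean: SS = (4.2−2)² + (7.1−2)² + (3.8−2)² = 34.09.
The Normal likelihood contributes (σ²)^(−n/2) exp(−SS/(2σ²)), so the posterior is Inverse-Gamma(α + n/2, β + SS/2) = Inverse-Gamma(3.5, 19.045).
The mode of Inverse-Gamma(a, b) is b/(a+1) = 19.045/4.5 ≈ 4.232.

σ̂²_MAP = 4.232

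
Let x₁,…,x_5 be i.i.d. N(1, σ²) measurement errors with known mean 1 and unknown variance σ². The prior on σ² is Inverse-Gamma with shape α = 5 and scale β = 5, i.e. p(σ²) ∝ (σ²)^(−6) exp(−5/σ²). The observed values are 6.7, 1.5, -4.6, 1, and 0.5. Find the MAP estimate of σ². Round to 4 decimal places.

σ̂²_MAP = 4.3735

Sum of squared deviations about the known mean: SS = (6.7−1)² + (1.5−1)² + (-4.6−1)² + (1−1)² + (0.5−1)² = 64.35.
The Normal likelihood contributes (σ²)^(−n/2) exp(−SS/(2σ²)), so the posterior is Inverse-Gamma(α + n/2, β + SS/2) = Inverse-Gamma(7.5, 37.175).
The mode of Inverse-Gamma(a, b) is b/(a+1) = 37.175/8.5 ≈ 4.3735.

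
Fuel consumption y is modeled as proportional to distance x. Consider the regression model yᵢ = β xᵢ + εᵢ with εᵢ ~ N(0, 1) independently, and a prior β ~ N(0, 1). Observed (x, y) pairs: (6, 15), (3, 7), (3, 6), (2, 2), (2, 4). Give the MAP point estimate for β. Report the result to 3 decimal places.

log p(β | y) = −Σ(yᵢ − βxᵢ)²/(2·1) − β²/(2·1) + const.
Setting the derivative to zero: Σxᵢ(yᵢ − βxᵢ)/1 − β/1 = 0, so β = Σxᵢyᵢ / (Σxᵢ² + σ²/τ²).
Σxᵢyᵢ = 6·15 + 3·7 + 3·6 + 2·2 + 2·4 = 141; Σxᵢ² = 62; σ²/τ² = 1.
β̂_MAP = 141 / (62 + 1) = 141/63 ≈ 2.238.

β̂_MAP = 2.238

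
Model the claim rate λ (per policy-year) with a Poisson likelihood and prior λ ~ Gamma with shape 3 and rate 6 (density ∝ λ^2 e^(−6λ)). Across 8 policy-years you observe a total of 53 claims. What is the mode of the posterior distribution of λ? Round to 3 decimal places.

Σxᵢ = 53, n = 8.
Posterior ∝ λ^2e^(−6λ) · λ^53e^(−8λ) = λ^55e^(−14λ), i.e. Gamma(shape=56, rate=14).
The mode of a Gamma(a, b) with a ≥ 1 (shape–rate) is (a−1)/b = 55/14 ≈ 3.929.

λ̂_MAP = 3.929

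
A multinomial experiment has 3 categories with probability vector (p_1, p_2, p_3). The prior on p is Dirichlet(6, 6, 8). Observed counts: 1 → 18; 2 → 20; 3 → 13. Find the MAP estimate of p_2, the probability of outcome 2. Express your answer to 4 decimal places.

The posterior is Dirichlet(αᵢ + nᵢ) = Dirichlet(24, 26, 21).
For a Dirichlet(a₁,…,a_K) with all aᵢ > 1, the mode has j-th component (aⱼ − 1)/(Σaᵢ − K).
Here Σaᵢ = 71 and K = 3, so p_2 = (26 − 1)/(71 − 3) = 25/68 ≈ 0.3676.

MAP estimate: 0.3676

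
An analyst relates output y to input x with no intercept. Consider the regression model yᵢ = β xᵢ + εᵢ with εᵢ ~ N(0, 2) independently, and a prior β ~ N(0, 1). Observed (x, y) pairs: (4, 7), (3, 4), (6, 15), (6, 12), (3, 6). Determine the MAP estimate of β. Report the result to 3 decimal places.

β̂_MAP = 2.037

log p(β | y) = −Σ(yᵢ − βxᵢ)²/(2·2) − β²/(2·1) + const.
Setting the derivative to zero: Σxᵢ(yᵢ − βxᵢ)/2 − β/1 = 0, so β = Σxᵢyᵢ / (Σxᵢ² + σ²/τ²).
Σxᵢyᵢ = 4·7 + 3·4 + 6·15 + 6·12 + 3·6 = 220; Σxᵢ² = 106; σ²/τ² = 2.
β̂_MAP = 220 / (106 + 2) = 220/108 ≈ 2.037.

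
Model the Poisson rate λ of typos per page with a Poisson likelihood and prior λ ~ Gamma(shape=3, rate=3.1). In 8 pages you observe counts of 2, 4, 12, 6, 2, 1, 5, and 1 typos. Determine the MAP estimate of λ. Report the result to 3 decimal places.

Σxᵢ = 2+4+12+6+2+1+5+1 = 33, with n = 8.
Posterior ∝ λ^2e^(−3.1λ) · λ^33e^(−8λ) = λ^35e^(−11.1λ), i.e. Gamma(shape=36, rate=11.1).
The mode of a Gamma(a, b) with a ≥ 1 (shape–rate) is (a−1)/b = 35/11.1 ≈ 3.153.

λ̂_MAP = 3.153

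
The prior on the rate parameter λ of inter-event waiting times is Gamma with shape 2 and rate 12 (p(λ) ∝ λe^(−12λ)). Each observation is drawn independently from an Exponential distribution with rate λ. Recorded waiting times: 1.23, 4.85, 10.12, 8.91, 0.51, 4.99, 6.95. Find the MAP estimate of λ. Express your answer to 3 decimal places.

λ̂_MAP = 0.161

The Exponential(rate=λ) likelihood is ∝ λ^n e^(−λΣtᵢ). Here n = 7 and Σtᵢ = 1.23 + 4.85 + 10.12 + 8.91 + 0.51 + 4.99 + 6.95 = 37.56.
Posterior ∝ λe^(−12λ) · λ^7e^(−37.56λ) = λ^8e^(−49.56λ), i.e. Gamma(9, 49.56).
Mode = (a−1)/b = 8/49.56 ≈ 0.161.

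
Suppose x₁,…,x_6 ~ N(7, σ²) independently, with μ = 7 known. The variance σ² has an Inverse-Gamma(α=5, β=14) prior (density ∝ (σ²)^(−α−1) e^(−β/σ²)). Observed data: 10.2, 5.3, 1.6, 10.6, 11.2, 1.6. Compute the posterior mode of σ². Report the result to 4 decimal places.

σ̂²_MAP = 7.2250

Sum of squared deviations about the known mean: SS = (10.2−7)² + (5.3−7)² + (1.6−7)² + (10.6−7)² + (11.2−7)² + (1.6−7)² = 102.05.
The Normal likelihood contributes (σ²)^(−n/2) exp(−SS/(2σ²)), so the posterior is Inverse-Gamma(α + n/2, β + SS/2) = Inverse-Gamma(8, 65.025).
The mode of Inverse-Gamma(a, b) is b/(a+1) = 65.025/9 ≈ 7.2250.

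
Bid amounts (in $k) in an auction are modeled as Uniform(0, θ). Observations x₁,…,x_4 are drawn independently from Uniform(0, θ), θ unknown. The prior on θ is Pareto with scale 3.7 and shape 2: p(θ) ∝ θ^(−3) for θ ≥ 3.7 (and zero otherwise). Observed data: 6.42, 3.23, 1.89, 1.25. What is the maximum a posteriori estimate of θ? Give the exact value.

θ̂_MAP = 6.42

The Uniform(0, θ) likelihood is θ^(−n) for θ ≥ max(xᵢ), zero otherwise. Here max(xᵢ) = 6.42.
Posterior ∝ θ^(−3) · θ^(−4) = θ^(−7) on θ ≥ max(3.7, 6.42) = 6.42.
This density is strictly decreasing in θ, so the posterior mode lies at the lower boundary of the support.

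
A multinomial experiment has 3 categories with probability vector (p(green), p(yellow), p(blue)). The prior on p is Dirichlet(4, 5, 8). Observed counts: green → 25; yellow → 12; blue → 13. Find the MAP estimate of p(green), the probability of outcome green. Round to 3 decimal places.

The posterior is Dirichlet(αᵢ + nᵢ) = Dirichlet(29, 17, 21).
For a Dirichlet(a₁,…,a_K) with all aᵢ > 1, the mode has j-th component (aⱼ − 1)/(Σaᵢ − K).
Here Σaᵢ = 67 and K = 3, so p(green) = (29 − 1)/(67 − 3) = 28/64 ≈ 0.438.

MAP estimate of p(green) = 0.438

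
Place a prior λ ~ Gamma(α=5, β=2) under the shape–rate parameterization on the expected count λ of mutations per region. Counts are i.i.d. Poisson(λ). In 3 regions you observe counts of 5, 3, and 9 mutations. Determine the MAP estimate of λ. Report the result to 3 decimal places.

λ̂_MAP = 4.200

Σxᵢ = 5+3+9 = 17, with n = 3.
Posterior ∝ λ^4e^(−2λ) · λ^17e^(−3λ) = λ^21e^(−5λ), i.e. Gamma(shape=22, rate=5).
The mode of a Gamma(a, b) with a ≥ 1 (shape–rate) is (a−1)/b = 21/5 ≈ 4.200.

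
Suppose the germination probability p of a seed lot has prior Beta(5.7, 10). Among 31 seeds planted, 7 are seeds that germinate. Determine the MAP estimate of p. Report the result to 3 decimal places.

p̂_MAP = 0.262

Prior: Beta(5.7, 10).
Data: 7 successes in 31 trials. The binomial likelihood contributes p^7(1−p)^24, so the posterior is Beta(5.7+7, 10+24) = Beta(12.7, 34).
For Beta(a, b) with a, b > 1 the mode is (a−1)/(a+b−2) = 11.7/44.7 ≈ 0.262.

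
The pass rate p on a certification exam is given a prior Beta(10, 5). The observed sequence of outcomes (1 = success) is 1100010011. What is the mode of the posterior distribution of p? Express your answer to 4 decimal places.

p̂_MAP = 0.6087

Prior: Beta(10, 5).
Data: 5 successes in 10 trials (from the sequence). The binomial likelihood contributes p^5(1−p)^5, so the posterior is Beta(10+5, 5+5) = Beta(15, 10).
For Beta(a, b) with a, b > 1 the mode is (a−1)/(a+b−2) = 14/23 ≈ 0.6087.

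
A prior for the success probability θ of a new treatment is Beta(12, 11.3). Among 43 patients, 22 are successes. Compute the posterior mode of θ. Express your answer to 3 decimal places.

Prior: Beta(12, 11.3).
Data: 22 successes in 43 trials. The binomial likelihood contributes θ^22(1−θ)^21, so the posterior is Beta(12+22, 11.3+21) = Beta(34, 32.3).
For Beta(a, b) with a, b > 1 the mode is (a−1)/(a+b−2) = 33/64.3 ≈ 0.513.

θ̂_MAP = 0.513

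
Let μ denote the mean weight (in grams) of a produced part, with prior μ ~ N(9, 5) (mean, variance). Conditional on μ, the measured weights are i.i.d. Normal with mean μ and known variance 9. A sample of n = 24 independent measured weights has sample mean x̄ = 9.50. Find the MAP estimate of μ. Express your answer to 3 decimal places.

μ̂_MAP = 9.465

n = 24, x̄ = 9.50.
For a Normal prior and Normal likelihood with known variance, the posterior is Normal; its mode equals its mean, the precision-weighted average.
Prior precision 1/σ₀² = 1/5 = 0.2; data precision n/σ² = 24/9 = 8/3.
μ̂ = (0.2·9 + (8/3)·9.5) / (0.2 + 8/3) = (407/15)/(43/15) = 407/43 ≈ 9.465.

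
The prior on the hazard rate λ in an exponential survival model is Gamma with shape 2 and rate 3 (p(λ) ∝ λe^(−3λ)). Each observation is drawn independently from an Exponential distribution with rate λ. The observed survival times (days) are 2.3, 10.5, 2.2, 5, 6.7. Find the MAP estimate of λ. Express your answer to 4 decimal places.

The Exponential(rate=λ) likelihood is ∝ λ^n e^(−λΣtᵢ). Here n = 5 and Σtᵢ = 2.3 + 10.5 + 2.2 + 5 + 6.7 = 26.7.
Posterior ∝ λe^(−3λ) · λ^5e^(−26.7λ) = λ^6e^(−29.7λ), i.e. Gamma(7, 29.7).
Mode = (a−1)/b = 6/29.7 ≈ 0.2020.

λ̂_MAP = 0.2020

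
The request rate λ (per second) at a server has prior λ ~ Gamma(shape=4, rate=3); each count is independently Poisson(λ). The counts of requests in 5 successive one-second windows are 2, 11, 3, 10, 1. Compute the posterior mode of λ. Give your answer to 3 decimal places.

λ̂_MAP = 3.750

Σxᵢ = 2+11+3+10+1 = 27, with n = 5.
Posterior ∝ λ^3e^(−3λ) · λ^27e^(−5λ) = λ^30e^(−8λ), i.e. Gamma(shape=31, rate=8).
The mode of a Gamma(a, b) with a ≥ 1 (shape–rate) is (a−1)/b = 30/8 ≈ 3.750.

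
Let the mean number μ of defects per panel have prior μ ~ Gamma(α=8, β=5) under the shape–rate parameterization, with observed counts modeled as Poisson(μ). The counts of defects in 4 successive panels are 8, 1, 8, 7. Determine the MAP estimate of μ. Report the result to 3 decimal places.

μ̂_MAP = 3.444

Σxᵢ = 8+1+8+7 = 24, with n = 4.
Posterior ∝ μ^7e^(−5μ) · μ^24e^(−4μ) = μ^31e^(−9μ), i.e. Gamma(shape=32, rate=9).
The mode of a Gamma(a, b) with a ≥ 1 (shape–rate) is (a−1)/b = 31/9 ≈ 3.444.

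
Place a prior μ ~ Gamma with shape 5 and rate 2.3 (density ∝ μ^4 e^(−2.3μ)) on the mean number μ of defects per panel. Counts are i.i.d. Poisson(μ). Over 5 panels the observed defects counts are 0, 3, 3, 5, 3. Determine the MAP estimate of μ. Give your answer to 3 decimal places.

Σxᵢ = 0+3+3+5+3 = 14, with n = 5.
Posterior ∝ μ^4e^(−2.3μ) · μ^14e^(−5μ) = μ^18e^(−7.3μ), i.e. Gamma(shape=19, rate=7.3).
The mode of a Gamma(a, b) with a ≥ 1 (shape–rate) is (a−1)/b = 18/7.3 ≈ 2.466.

μ̂_MAP = 2.466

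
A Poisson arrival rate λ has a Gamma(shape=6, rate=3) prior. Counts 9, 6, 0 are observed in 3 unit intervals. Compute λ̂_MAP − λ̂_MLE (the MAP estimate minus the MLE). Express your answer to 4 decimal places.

Σxᵢ = 15. Posterior is Gamma(21, 6); MAP = (21−1)/6 = 20/6 ≈ 3.33333.
MLE = x̄ = 15/3 ≈ 5.00000.
Difference = 20/6 − 15/3 = -5/3 ≈ -1.6667.

MAP − MLE = -1.6667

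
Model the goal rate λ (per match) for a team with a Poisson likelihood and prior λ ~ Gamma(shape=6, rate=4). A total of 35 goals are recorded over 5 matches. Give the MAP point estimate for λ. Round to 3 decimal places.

λ̂_MAP = 4.444

Σxᵢ = 35, n = 5.
Posterior ∝ λ^5e^(−4λ) · λ^35e^(−5λ) = λ^40e^(−9λ), i.e. Gamma(shape=41, rate=9).
The mode of a Gamma(a, b) with a ≥ 1 (shape–rate) is (a−1)/b = 40/9 ≈ 4.444.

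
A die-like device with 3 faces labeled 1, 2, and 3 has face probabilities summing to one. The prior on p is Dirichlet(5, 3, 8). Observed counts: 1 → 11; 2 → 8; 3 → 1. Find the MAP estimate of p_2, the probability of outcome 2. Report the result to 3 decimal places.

MAP estimate: 0.303

The posterior is Dirichlet(αᵢ + nᵢ) = Dirichlet(16, 11, 9).
For a Dirichlet(a₁,…,a_K) with all aᵢ > 1, the mode has j-th component (aⱼ − 1)/(Σaᵢ − K).
Here Σaᵢ = 36 and K = 3, so p_2 = (11 − 1)/(36 − 3) = 10/33 ≈ 0.303.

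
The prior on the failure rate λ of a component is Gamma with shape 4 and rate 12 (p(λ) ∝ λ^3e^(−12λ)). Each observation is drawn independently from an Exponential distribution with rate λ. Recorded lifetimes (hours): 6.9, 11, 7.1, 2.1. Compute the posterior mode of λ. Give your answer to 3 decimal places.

The Exponential(rate=λ) likelihood is ∝ λ^n e^(−λΣtᵢ). Here n = 4 and Σtᵢ = 6.9 + 11 + 7.1 + 2.1 = 27.1.
Posterior ∝ λ^3e^(−12λ) · λ^4e^(−27.1λ) = λ^7e^(−39.1λ), i.e. Gamma(8, 39.1).
Mode = (a−1)/b = 7/39.1 ≈ 0.179.

λ̂_MAP = 0.179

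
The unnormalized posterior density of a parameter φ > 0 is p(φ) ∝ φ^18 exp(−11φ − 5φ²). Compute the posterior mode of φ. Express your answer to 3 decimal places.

ℓ'(φ) = 18/φ − 11 − 10φ. Setting this to zero and multiplying by φ: 10φ² + 11φ − 18 = 0.
φ = (−11 + √(11² + 4·10·18)) / (2·10) = (−11 + √841) / 20 = (−11 + 29)/20 = 9/10.
ℓ''(φ) = −18/φ² − 10 < 0, confirming a maximum.

φ̂_MAP = 0.900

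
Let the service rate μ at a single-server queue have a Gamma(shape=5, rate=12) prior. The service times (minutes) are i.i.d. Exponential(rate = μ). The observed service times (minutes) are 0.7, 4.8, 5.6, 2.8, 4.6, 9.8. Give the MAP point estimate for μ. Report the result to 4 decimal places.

μ̂_MAP = 0.2481

The Exponential(rate=μ) likelihood is ∝ μ^n e^(−μΣtᵢ). Here n = 6 and Σtᵢ = 0.7 + 4.8 + 5.6 + 2.8 + 4.6 + 9.8 = 28.3.
Posterior ∝ μ^4e^(−12μ) · μ^6e^(−28.3μ) = μ^10e^(−40.3μ), i.e. Gamma(11, 40.3).
Mode = (a−1)/b = 10/40.3 ≈ 0.2481.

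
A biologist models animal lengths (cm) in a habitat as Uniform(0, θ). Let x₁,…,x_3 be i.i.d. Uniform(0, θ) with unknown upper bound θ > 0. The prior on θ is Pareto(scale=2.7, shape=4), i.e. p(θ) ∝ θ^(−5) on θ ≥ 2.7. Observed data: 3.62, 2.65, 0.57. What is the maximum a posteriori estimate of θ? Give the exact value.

The Uniform(0, θ) likelihood is θ^(−n) for θ ≥ max(xᵢ), zero otherwise. Here max(xᵢ) = 3.62.
Posterior ∝ θ^(−5) · θ^(−3) = θ^(−8) on θ ≥ max(2.7, 3.62) = 3.62.
This density is strictly decreasing in θ, so the posterior mode lies at the lower boundary of the support.

θ̂_MAP = 3.62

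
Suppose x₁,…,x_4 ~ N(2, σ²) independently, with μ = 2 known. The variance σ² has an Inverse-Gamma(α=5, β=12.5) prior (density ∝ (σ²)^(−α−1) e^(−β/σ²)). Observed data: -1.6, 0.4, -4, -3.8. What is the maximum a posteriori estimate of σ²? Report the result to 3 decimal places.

Sum of squared deviations about the known mean: SS = (-1.6−2)² + (0.4−2)² + (-4−2)² + (-3.8−2)² = 85.16.
The Normal likelihood contributes (σ²)^(−n/2) exp(−SS/(2σ²)), so the posterior is Inverse-Gamma(α + n/2, β + SS/2) = Inverse-Gamma(7, 55.08).
The mode of Inverse-Gamma(a, b) is b/(a+1) = 55.08/8 ≈ 6.885.

σ̂²_MAP = 6.885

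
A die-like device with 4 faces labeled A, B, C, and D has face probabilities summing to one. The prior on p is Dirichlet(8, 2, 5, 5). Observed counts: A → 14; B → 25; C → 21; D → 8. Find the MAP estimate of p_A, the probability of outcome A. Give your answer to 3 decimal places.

The posterior is Dirichlet(αᵢ + nᵢ) = Dirichlet(22, 27, 26, 13).
For a Dirichlet(a₁,…,a_K) with all aᵢ > 1, the mode has j-th component (aⱼ − 1)/(Σaᵢ − K).
Here Σaᵢ = 88 and K = 4, so p_A = (22 − 1)/(88 − 4) = 21/84 ≈ 0.250.

MAP estimate of p_A = 0.250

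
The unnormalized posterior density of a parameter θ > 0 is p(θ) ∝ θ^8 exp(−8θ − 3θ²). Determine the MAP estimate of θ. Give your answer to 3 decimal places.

ℓ'(θ) = 8/θ − 8 − 6θ. Setting this to zero and multiplying by θ: 6θ² + 8θ − 8 = 0.
θ = (−8 + √(8² + 4·6·8)) / (2·6) = (−8 + √256) / 12 = (−8 + 16)/12 = 2/3.
ℓ''(θ) = −8/θ² − 6 < 0, confirming a maximum.

θ̂_MAP = 0.667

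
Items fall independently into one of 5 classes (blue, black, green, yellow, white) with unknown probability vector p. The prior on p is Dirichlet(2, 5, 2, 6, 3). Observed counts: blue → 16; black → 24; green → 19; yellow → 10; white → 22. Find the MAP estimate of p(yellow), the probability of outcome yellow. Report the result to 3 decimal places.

MAP estimate of p(yellow) = 0.144

The posterior is Dirichlet(αᵢ + nᵢ) = Dirichlet(18, 29, 21, 16, 25).
For a Dirichlet(a₁,…,a_K) with all aᵢ > 1, the mode has j-th component (aⱼ − 1)/(Σaᵢ − K).
Here Σaᵢ = 109 and K = 5, so p(yellow) = (16 − 1)/(109 − 5) = 15/104 ≈ 0.144.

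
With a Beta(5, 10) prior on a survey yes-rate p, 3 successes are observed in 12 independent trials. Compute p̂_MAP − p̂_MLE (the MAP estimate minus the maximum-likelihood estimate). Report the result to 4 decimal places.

Posterior is Beta(8, 19); MAP = (8−1)/(27−2) = 7/25 ≈ 0.28000.
MLE ignores the prior: p̂_MLE = k/n = 3/12 ≈ 0.25000.
Difference = 7/25 − 3/12 = 3/100 ≈ 0.0300.

MAP − MLE = 0.0300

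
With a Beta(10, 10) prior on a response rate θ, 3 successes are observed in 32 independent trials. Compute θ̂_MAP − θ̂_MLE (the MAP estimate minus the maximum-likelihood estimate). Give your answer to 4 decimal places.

Posterior is Beta(13, 39); MAP = (13−1)/(52−2) = 12/50 ≈ 0.24000.
MLE ignores the prior: θ̂_MLE = k/n = 3/32 ≈ 0.09375.
Difference = 12/50 − 3/32 = 117/800 ≈ 0.1463.

MAP − MLE = 0.1463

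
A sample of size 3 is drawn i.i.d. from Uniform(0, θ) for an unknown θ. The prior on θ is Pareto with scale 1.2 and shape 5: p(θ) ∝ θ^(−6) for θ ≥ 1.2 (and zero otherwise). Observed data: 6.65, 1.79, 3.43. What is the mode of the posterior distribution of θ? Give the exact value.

The Uniform(0, θ) likelihood is θ^(−n) for θ ≥ max(xᵢ), zero otherwise. Here max(xᵢ) = 6.65.
Posterior ∝ θ^(−6) · θ^(−3) = θ^(−9) on θ ≥ max(1.2, 6.65) = 6.65.
This density is strictly decreasing in θ, so the posterior mode lies at the lower boundary of the support.

θ̂_MAP = 6.65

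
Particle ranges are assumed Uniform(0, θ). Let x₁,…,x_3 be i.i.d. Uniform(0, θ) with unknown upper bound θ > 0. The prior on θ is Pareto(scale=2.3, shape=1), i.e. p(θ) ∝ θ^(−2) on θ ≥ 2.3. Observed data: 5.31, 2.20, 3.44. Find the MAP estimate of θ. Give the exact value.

θ̂_MAP = 5.31

The Uniform(0, θ) likelihood is θ^(−n) for θ ≥ max(xᵢ), zero otherwise. Here max(xᵢ) = 5.31.
Posterior ∝ θ^(−2) · θ^(−3) = θ^(−5) on θ ≥ max(2.3, 5.31) = 5.31.
This density is strictly decreasing in θ, so the posterior mode lies at the lower boundary of the support.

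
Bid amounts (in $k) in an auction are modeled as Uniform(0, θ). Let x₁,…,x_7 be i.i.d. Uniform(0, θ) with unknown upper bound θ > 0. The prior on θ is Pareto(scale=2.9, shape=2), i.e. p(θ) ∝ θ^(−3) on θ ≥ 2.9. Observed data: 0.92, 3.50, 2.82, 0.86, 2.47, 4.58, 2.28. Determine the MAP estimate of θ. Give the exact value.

The Uniform(0, θ) likelihood is θ^(−n) for θ ≥ max(xᵢ), zero otherwise. Here max(xᵢ) = 4.58.
Posterior ∝ θ^(−3) · θ^(−7) = θ^(−10) on θ ≥ max(2.9, 4.58) = 4.58.
This density is strictly decreasing in θ, so the posterior mode lies at the lower boundary of the support.

θ̂_MAP = 4.58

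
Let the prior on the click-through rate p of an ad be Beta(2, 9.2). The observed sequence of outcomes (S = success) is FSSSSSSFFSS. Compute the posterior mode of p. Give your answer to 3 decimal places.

Prior: Beta(2, 9.2).
Data: 8 successes in 11 trials (from the sequence). The binomial likelihood contributes p^8(1−p)^3, so the posterior is Beta(2+8, 9.2+3) = Beta(10, 12.2).
For Beta(a, b) with a, b > 1 the mode is (a−1)/(a+b−2) = 9/20.2 ≈ 0.446.

p̂_MAP = 0.446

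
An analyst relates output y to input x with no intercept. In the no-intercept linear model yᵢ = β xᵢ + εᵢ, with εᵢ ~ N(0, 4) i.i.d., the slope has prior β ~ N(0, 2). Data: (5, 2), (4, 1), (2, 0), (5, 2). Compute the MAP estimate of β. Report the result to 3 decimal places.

log p(β | y) = −Σ(yᵢ − βxᵢ)²/(2·4) − β²/(2·2) + const.
Setting the derivative to zero: Σxᵢ(yᵢ − βxᵢ)/4 − β/2 = 0, so β = Σxᵢyᵢ / (Σxᵢ² + σ²/τ²).
Σxᵢyᵢ = 5·2 + 4·1 + 2·0 + 5·2 = 24; Σxᵢ² = 70; σ²/τ² = 2.
β̂_MAP = 24 / (70 + 2) = 24/72 ≈ 0.333.

β̂_MAP = 0.333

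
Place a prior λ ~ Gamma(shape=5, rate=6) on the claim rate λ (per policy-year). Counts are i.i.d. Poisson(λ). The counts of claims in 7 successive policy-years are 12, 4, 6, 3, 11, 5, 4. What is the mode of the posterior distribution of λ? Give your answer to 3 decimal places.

Σxᵢ = 12+4+6+3+11+5+4 = 45, with n = 7.
Posterior ∝ λ^4e^(−6λ) · λ^45e^(−7λ) = λ^49e^(−13λ), i.e. Gamma(shape=50, rate=13).
The mode of a Gamma(a, b) with a ≥ 1 (shape–rate) is (a−1)/b = 49/13 ≈ 3.769.

λ̂_MAP = 3.769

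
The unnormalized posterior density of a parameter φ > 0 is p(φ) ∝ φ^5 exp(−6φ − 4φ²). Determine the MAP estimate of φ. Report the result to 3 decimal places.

φ̂_MAP = 0.500

ℓ'(φ) = 5/φ − 6 − 8φ. Setting this to zero and multiplying by φ: 8φ² + 6φ − 5 = 0.
φ = (−6 + √(6² + 4·8·5)) / (2·8) = (−6 + √196) / 16 = (−6 + 14)/16 = 1/2.
ℓ''(φ) = −5/φ² − 8 < 0, confirming a maximum.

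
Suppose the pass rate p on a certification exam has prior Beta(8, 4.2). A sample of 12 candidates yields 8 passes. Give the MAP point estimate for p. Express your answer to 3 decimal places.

p̂_MAP = 0.676

Prior: Beta(8, 4.2).
Data: 8 successes in 12 trials. The binomial likelihood contributes p^8(1−p)^4, so the posterior is Beta(8+8, 4.2+4) = Beta(16, 8.2).
For Beta(a, b) with a, b > 1 the mode is (a−1)/(a+b−2) = 15/22.2 ≈ 0.676.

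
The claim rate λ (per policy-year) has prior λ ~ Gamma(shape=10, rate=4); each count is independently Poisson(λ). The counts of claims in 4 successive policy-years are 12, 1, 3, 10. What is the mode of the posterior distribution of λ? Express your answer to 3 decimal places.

λ̂_MAP = 4.375

Σxᵢ = 12+1+3+10 = 26, with n = 4.
Posterior ∝ λ^9e^(−4λ) · λ^26e^(−4λ) = λ^35e^(−8λ), i.e. Gamma(shape=36, rate=8).
The mode of a Gamma(a, b) with a ≥ 1 (shape–rate) is (a−1)/b = 35/8 ≈ 4.375.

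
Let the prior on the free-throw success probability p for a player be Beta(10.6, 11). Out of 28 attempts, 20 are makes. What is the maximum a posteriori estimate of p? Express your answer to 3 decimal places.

p̂_MAP = 0.622

Prior: Beta(10.6, 11).
Data: 20 successes in 28 trials. The binomial likelihood contributes p^20(1−p)^8, so the posterior is Beta(10.6+20, 11+8) = Beta(30.6, 19).
For Beta(a, b) with a, b > 1 the mode is (a−1)/(a+b−2) = 29.6/47.6 ≈ 0.622.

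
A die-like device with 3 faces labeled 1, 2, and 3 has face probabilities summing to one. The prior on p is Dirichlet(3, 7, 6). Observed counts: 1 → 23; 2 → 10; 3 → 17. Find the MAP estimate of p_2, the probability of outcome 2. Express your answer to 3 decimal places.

The posterior is Dirichlet(αᵢ + nᵢ) = Dirichlet(26, 17, 23).
For a Dirichlet(a₁,…,a_K) with all aᵢ > 1, the mode has j-th component (aⱼ − 1)/(Σaᵢ − K).
Here Σaᵢ = 66 and K = 3, so p_2 = (17 − 1)/(66 − 3) = 16/63 ≈ 0.254.

MAP estimate: 0.254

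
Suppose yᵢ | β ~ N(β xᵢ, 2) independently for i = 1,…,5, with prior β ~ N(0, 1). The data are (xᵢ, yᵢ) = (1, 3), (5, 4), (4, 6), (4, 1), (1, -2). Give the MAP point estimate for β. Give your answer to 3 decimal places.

log p(β | y) = −Σ(yᵢ − βxᵢ)²/(2·2) − β²/(2·1) + const.
Setting the derivative to zero: Σxᵢ(yᵢ − βxᵢ)/2 − β/1 = 0, so β = Σxᵢyᵢ / (Σxᵢ² + σ²/τ²).
Σxᵢyᵢ = 1·3 + 5·4 + 4·6 + 4·1 + 1·(-2) = 49; Σxᵢ² = 59; σ²/τ² = 2.
β̂_MAP = 49 / (59 + 2) = 49/61 ≈ 0.803.

β̂_MAP = 0.803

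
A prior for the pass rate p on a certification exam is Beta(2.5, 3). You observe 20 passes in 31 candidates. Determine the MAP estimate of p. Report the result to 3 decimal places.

Prior: Beta(2.5, 3).
Data: 20 successes in 31 trials. The binomial likelihood contributes p^20(1−p)^11, so the posterior is Beta(2.5+20, 3+11) = Beta(22.5, 14).
For Beta(a, b) with a, b > 1 the mode is (a−1)/(a+b−2) = 21.5/34.5 ≈ 0.623.

p̂_MAP = 0.623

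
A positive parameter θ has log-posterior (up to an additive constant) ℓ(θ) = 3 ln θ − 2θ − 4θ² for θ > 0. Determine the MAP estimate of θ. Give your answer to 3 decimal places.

θ̂_MAP = 0.500

ℓ'(θ) = 3/θ − 2 − 8θ. Setting this to zero and multiplying by θ: 8θ² + 2θ − 3 = 0.
θ = (−2 + √(2² + 4·8·3)) / (2·8) = (−2 + √100) / 16 = (−2 + 10)/16 = 1/2.
ℓ''(θ) = −3/θ² − 8 < 0, confirming a maximum.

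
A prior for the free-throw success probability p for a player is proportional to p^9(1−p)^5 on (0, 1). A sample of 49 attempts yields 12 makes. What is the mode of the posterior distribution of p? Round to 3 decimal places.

The prior density ∝ p^9(1−p)^5 is the kernel of Beta(10, 6).
Data: 12 successes in 49 trials. The binomial likelihood contributes p^12(1−p)^37, so the posterior is Beta(10+12, 6+37) = Beta(22, 43).
For Beta(a, b) with a, b > 1 the mode is (a−1)/(a+b−2) = 21/63 ≈ 0.333.

p̂_MAP = 0.333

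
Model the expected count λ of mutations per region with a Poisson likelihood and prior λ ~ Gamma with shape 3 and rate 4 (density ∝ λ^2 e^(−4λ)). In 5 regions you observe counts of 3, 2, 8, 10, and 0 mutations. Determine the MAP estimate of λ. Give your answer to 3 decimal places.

λ̂_MAP = 2.778

Σxᵢ = 3+2+8+10+0 = 23, with n = 5.
Posterior ∝ λ^2e^(−4λ) · λ^23e^(−5λ) = λ^25e^(−9λ), i.e. Gamma(shape=26, rate=9).
The mode of a Gamma(a, b) with a ≥ 1 (shape–rate) is (a−1)/b = 25/9 ≈ 2.778.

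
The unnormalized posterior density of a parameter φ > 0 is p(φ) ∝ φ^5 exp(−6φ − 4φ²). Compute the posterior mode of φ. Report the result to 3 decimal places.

φ̂_MAP = 0.500

ℓ'(φ) = 5/φ − 6 − 8φ. Setting this to zero and multiplying by φ: 8φ² + 6φ − 5 = 0.
φ = (−6 + √(6² + 4·8·5)) / (2·8) = (−6 + √196) / 16 = (−6 + 14)/16 = 1/2.
ℓ''(φ) = −5/φ² − 8 < 0, confirming a maximum.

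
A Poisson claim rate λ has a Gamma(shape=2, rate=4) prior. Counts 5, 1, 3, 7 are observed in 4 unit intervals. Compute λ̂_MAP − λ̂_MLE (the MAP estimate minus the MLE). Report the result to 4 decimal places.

MAP − MLE = -1.8750

Σxᵢ = 16. Posterior is Gamma(18, 8); MAP = (18−1)/8 = 17/8 ≈ 2.12500.
MLE = x̄ = 16/4 ≈ 4.00000.
Difference = 17/8 − 16/4 = -15/8 ≈ -1.8750.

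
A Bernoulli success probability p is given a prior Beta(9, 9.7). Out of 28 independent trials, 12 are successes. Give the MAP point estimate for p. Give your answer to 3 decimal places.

Prior: Beta(9, 9.7).
Data: 12 successes in 28 trials. The binomial likelihood contributes p^12(1−p)^16, so the posterior is Beta(9+12, 9.7+16) = Beta(21, 25.7).
For Beta(a, b) with a, b > 1 the mode is (a−1)/(a+b−2) = 20/44.7 ≈ 0.447.

p̂_MAP = 0.447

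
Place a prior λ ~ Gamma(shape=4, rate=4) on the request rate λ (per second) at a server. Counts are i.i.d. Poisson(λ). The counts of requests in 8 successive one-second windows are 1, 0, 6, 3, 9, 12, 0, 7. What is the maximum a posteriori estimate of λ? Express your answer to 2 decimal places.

λ̂_MAP = 3.42

Σxᵢ = 1+0+6+3+9+12+0+7 = 38, with n = 8.
Posterior ∝ λ^3e^(−4λ) · λ^38e^(−8λ) = λ^41e^(−12λ), i.e. Gamma(shape=42, rate=12).
The mode of a Gamma(a, b) with a ≥ 1 (shape–rate) is (a−1)/b = 41/12 ≈ 3.42.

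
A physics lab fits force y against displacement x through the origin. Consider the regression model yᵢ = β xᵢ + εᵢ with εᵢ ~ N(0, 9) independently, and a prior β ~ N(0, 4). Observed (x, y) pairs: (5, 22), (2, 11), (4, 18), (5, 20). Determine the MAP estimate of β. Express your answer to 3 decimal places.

log p(β | y) = −Σ(yᵢ − βxᵢ)²/(2·9) − β²/(2·4) + const.
Setting the derivative to zero: Σxᵢ(yᵢ − βxᵢ)/9 − β/4 = 0, so β = Σxᵢyᵢ / (Σxᵢ² + σ²/τ²).
Σxᵢyᵢ = 5·22 + 2·11 + 4·18 + 5·20 = 304; Σxᵢ² = 70; σ²/τ² = 2.25.
β̂_MAP = 304 / (70 + 2.25) = 304/72.25 ≈ 4.208.

β̂_MAP = 4.208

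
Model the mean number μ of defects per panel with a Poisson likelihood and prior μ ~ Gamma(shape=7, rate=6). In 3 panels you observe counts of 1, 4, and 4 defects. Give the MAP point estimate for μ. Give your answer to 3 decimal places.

Σxᵢ = 1+4+4 = 9, with n = 3.
Posterior ∝ μ^6e^(−6μ) · μ^9e^(−3μ) = μ^15e^(−9μ), i.e. Gamma(shape=16, rate=9).
The mode of a Gamma(a, b) with a ≥ 1 (shape–rate) is (a−1)/b = 15/9 ≈ 1.667.

μ̂_MAP = 1.667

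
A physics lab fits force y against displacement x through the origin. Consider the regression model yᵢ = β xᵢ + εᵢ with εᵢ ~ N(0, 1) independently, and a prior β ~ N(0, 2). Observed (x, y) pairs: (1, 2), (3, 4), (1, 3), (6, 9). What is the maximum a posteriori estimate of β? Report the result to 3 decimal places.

log p(β | y) = −Σ(yᵢ − βxᵢ)²/(2·1) − β²/(2·2) + const.
Setting the derivative to zero: Σxᵢ(yᵢ − βxᵢ)/1 − β/2 = 0, so β = Σxᵢyᵢ / (Σxᵢ² + σ²/τ²).
Σxᵢyᵢ = 1·2 + 3·4 + 1·3 + 6·9 = 71; Σxᵢ² = 47; σ²/τ² = 0.5.
β̂_MAP = 71 / (47 + 0.5) = 71/47.5 ≈ 1.495.

β̂_MAP = 1.495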